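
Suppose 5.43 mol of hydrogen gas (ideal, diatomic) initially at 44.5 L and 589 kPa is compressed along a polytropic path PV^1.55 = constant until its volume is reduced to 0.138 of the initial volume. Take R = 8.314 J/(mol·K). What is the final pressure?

T₁ = P₁V₁/(nR) = 589×44.5/(5.43×8.314) = 581 K.
Polytropic n=1.55: T₂ = T₁(V₁/V₂)^(n−1) = 581×(7.25)^0.55 = 1730 K; P₂ = P₁(V₁/V₂)^n = 12700 kPa.

12700 kPa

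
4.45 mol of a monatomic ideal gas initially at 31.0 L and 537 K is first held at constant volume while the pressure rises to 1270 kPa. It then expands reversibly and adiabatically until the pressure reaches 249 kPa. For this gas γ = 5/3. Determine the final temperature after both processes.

555 K

P₁ = nRT₁/V₁ = 4.45×8.314×537/31.0 = 641 kPa.
Step 1 — Isochoric: V stays 31.0 L; P/T = const ⇒ T₂ = 1060 K, P₂ = 1270 kPa.
W = 0 (no volume change).
ΔU = nCvΔT = 4.45×12.5×(1060−537) = 29300 J.
Q = ΔU = 29300 J.
State after step 1: P = 1270 kPa, V = 31.0 L, T = 1060 K.
Step 2 — Adiabatic: T₂/T₁ = (P₂/P₁)^((γ−1)/γ) ⇒ T₂ = 1060×(0.196)^0.400 = 555 K; V₂ = 82.4 L.
ΔU = nCvΔT = 4.45×12.5×(555−1060) = -28300 J.
Q = 0 for an adiabatic process, so W = −ΔU = 28300 J.
Net over both steps: W = 28300 J, Q = 29300 J, ΔU = 975 J.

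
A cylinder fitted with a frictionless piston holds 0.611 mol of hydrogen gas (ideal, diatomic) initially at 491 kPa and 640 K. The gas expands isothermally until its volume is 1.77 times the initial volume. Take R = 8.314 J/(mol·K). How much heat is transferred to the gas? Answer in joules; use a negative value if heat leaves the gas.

1860 J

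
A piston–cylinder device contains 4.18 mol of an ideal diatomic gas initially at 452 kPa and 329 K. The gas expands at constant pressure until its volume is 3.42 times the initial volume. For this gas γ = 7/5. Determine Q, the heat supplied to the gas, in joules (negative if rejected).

V₁ = nRT₁/P₁ = 4.18×8.314×329/452 = 25.3 L.
Isobaric: P stays 452 kPa; V/T = const ⇒ T₂ = 1130 K, V₂ = 86.5 L.
W = PΔV = 452×(86.5−25.3) kPa·L = 27700 J.
ΔU = nCvΔT = 4.18×20.8×(1130−329) = 69200 J.
Q = ΔU + W = nCpΔT = 96800 J.

96800 J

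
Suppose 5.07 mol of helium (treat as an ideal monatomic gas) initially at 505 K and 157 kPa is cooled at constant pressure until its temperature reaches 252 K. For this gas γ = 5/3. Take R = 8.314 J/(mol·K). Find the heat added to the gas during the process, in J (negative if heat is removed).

-26700 J

V₁ = nRT₁/P₁ = 5.07×8.314×505/157 = 136 L.
Isobaric: P stays 157 kPa; V/T = const ⇒ T₂ = 252 K, V₂ = 67.7 L.
W = PΔV = 157×(67.7−136) kPa·L = -10700 J.
ΔU = nCvΔT = 5.07×12.5×(252−505) = -16000 J.
Q = ΔU + W = nCpΔT = -26700 J.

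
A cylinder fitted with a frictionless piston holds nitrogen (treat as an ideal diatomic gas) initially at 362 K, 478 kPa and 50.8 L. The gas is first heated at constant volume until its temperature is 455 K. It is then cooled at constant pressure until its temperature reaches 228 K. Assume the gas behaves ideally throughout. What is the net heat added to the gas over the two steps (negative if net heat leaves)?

n = P₁V₁/(RT₁) = 478×50.8/(8.314×362) = 8.07 mol.
Step 1 — Isochoric: V stays 50.8 L; P/T = const ⇒ T₂ = 455 K, P₂ = 601 kPa.
W = 0 (no volume change).
ΔU = nCvΔT = 8.07×20.8×(455−362) = 15600 J.
Q = ΔU = 15600 J.
State after step 1: P = 601 kPa, V = 50.8 L, T = 455 K.
Step 2 — Isobaric: P stays 601 kPa; V/T = const ⇒ T₂ = 228 K, V₂ = 25.5 L.
W = PΔV = 601×(25.5−50.8) kPa·L = -15200 J.
ΔU = nCvΔT = 8.07×20.8×(228−455) = -38100 J.
Q = ΔU + W = nCpΔT = -53300 J.
Net over both steps: W = -15200 J, Q = -37700 J, ΔU = -22500 J.

-37700 J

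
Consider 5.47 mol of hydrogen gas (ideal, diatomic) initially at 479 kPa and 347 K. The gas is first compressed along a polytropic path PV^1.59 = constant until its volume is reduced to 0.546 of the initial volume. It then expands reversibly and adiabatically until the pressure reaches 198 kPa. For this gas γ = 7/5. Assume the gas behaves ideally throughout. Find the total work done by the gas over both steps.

11600 J

V₁ = nRT₁/P₁ = 5.47×8.314×347/479 = 32.9 L.
Step 1 — Polytropic n=1.59: T₂ = T₁(V₁/V₂)^(n−1) = 347×(1.83)^0.59 = 496 K; P₂ = P₁(V₁/V₂)^n = 1250 kPa.
W = (P₁V₁−P₂V₂)/(n−1) = (479×32.9−1250×18.0)/0.59 = -11500 J.
ΔU = nCvΔT = 5.47×20.8×(496−347) = 16900 J.
Q = ΔU + W = 5450 J.
State after step 1: P = 1250 kPa, V = 18.0 L, T = 496 K.
Step 2 — Adiabatic: T₂/T₁ = (P₂/P₁)^((γ−1)/γ) ⇒ T₂ = 496×(0.158)^0.286 = 293 K; V₂ = 67.2 L.
ΔU = nCvΔT = 5.47×20.8×(293−496) = -23100 J.
Q = 0 for an adiabatic process, so W = −ΔU = 23100 J.
Net over both steps: W = 11600 J, Q = 5450 J, ΔU = -6180 J.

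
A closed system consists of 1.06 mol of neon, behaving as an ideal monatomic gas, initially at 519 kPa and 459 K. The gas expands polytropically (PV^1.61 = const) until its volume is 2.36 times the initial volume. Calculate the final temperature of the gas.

272 K

V₁ = nRT₁/P₁ = 1.06×8.314×459/519 = 7.79 L.
Polytropic n=1.61: T₂ = T₁(V₁/V₂)^(n−1) = 459×(0.424)^0.61 = 272 K; P₂ = P₁(V₁/V₂)^n = 130 kPa.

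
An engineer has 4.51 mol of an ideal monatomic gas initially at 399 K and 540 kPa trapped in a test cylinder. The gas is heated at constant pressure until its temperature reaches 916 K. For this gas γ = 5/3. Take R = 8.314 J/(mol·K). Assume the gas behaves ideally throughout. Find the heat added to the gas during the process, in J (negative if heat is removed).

48500 J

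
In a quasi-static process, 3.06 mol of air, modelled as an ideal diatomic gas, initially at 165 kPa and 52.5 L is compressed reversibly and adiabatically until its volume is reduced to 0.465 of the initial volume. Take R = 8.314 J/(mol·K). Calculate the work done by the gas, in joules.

-7760 J

T₁ = P₁V₁/(nR) = 165×52.5/(3.06×8.314) = 340 K.
Adiabatic: TV^(γ−1) = const ⇒ T₂ = 340×(2.15)^0.400 = 463 K; PV^γ = const ⇒ P₂ = 482 kPa.
ΔU = nCvΔT = 3.06×20.8×(463−340) = 7760 J.
Q = 0 for an adiabatic process, so W = −ΔU = -7760 J.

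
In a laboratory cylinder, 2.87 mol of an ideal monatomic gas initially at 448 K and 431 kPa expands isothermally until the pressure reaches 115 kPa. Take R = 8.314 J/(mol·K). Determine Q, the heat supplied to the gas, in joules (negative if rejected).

V₁ = nRT₁/P₁ = 2.87×8.314×448/431 = 24.8 L.
Isothermal: T stays 448 K; PV = const ⇒ V₂ = 93.0 L, P₂ = 115 kPa.
ΔU = 0 (ideal gas, T constant).
W = nRT ln(V₂/V₁) = 2.87×8.314×448×ln(3.75) = 14100 J.
Q = ΔU + W = 14100 J.

14100 J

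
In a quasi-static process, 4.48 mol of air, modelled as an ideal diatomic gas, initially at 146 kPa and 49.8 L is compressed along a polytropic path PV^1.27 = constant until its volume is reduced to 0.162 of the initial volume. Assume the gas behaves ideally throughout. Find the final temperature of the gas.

319 K

T₁ = P₁V₁/(nR) = 146×49.8/(4.48×8.314) = 195 K.
Polytropic n=1.27: T₂ = T₁(V₁/V₂)^(n−1) = 195×(6.17)^0.27 = 319 K; P₂ = P₁(V₁/V₂)^n = 1470 kPa.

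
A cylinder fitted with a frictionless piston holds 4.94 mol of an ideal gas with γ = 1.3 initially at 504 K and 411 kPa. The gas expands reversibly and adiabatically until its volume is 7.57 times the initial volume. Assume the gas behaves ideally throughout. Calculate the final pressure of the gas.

29.6 kPa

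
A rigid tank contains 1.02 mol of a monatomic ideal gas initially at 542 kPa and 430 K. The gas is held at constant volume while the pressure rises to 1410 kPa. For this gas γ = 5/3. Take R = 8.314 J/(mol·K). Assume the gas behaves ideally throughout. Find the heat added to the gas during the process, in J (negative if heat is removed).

V₁ = nRT₁/P₁ = 1.02×8.314×430/542 = 6.73 L.
Isochoric: V stays 6.73 L; P/T = const ⇒ T₂ = 1120 K, P₂ = 1410 kPa.
W = 0 (no volume change).
ΔU = nCvΔT = 1.02×12.5×(1120−430) = 8760 J.
Q = ΔU = 8760 J.

8760 J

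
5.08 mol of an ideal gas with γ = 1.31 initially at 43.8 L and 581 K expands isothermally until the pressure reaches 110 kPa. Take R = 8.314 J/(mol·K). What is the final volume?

P₁ = nRT₁/V₁ = 5.08×8.314×581/43.8 = 560 kPa.
Isothermal: T stays 581 K; PV = const ⇒ V₂ = 223 L, P₂ = 110 kPa.

223 L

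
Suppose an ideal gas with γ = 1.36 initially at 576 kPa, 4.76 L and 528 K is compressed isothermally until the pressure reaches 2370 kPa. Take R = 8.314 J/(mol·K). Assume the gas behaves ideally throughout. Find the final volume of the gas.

1.16 L

Isothermal: T stays 528 K; PV = const ⇒ V₂ = 1.16 L, P₂ = 2370 kPa.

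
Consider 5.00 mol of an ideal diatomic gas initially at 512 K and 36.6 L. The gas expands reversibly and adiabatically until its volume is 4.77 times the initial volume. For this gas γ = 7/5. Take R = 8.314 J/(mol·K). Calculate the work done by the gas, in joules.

24700 J

P₁ = nRT₁/V₁ = 5.00×8.314×512/36.6 = 582 kPa.
Adiabatic: TV^(γ−1) = const ⇒ T₂ = 512×(0.210)^0.400 = 274 K; PV^γ = const ⇒ P₂ = 65.3 kPa.
ΔU = nCvΔT = 5.00×20.8×(274−512) = -24700 J.
Q = 0 for an adiabatic process, so W = −ΔU = 24700 J.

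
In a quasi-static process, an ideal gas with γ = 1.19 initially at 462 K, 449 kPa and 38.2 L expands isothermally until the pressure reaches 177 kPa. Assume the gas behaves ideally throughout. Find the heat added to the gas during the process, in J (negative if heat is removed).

n = P₁V₁/(RT₁) = 449×38.2/(8.314×462) = 4.47 mol.
Isothermal: T stays 462 K; PV = const ⇒ V₂ = 96.9 L, P₂ = 177 kPa.
ΔU = 0 (ideal gas, T constant).
W = nRT ln(V₂/V₁) = 4.47×8.314×462×ln(2.54) = 16000 J.
Q = ΔU + W = 16000 J.

16000 J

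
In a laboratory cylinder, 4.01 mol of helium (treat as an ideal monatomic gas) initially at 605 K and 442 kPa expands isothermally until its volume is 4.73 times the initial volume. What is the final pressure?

93.4 kPa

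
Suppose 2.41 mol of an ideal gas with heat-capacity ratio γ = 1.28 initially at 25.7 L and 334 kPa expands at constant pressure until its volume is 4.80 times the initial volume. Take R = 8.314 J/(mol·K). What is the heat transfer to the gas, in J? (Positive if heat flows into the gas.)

T₁ = P₁V₁/(nR) = 334×25.7/(2.41×8.314) = 428 K.
Isobaric: P stays 334 kPa; V/T = const ⇒ T₂ = 2060 K, V₂ = 123 L.
W = PΔV = 334×(123−25.7) kPa·L = 32600 J.
ΔU = nCvΔT = 2.41×29.7×(2060−428) = 116000 J.
Q = ΔU + W = nCpΔT = 149000 J.

149000 J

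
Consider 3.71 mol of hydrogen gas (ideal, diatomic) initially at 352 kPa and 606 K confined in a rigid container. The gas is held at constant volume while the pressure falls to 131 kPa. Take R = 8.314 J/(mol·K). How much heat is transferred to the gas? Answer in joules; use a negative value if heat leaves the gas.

V₁ = nRT₁/P₁ = 3.71×8.314×606/352 = 53.1 L.
Isochoric: V stays 53.1 L; P/T = const ⇒ T₂ = 226 K, P₂ = 131 kPa.
W = 0 (no volume change).
ΔU = nCvΔT = 3.71×20.8×(226−606) = -29300 J.
Q = ΔU = -29300 J.

-29300 J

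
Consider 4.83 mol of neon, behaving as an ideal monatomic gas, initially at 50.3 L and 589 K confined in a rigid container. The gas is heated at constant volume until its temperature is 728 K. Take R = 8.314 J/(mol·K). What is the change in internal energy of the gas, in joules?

8370 J

P₁ = nRT₁/V₁ = 4.83×8.314×589/50.3 = 470 kPa.
Isochoric: V stays 50.3 L; P/T = const ⇒ T₂ = 728 K, P₂ = 581 kPa.
For an ideal gas ΔU = nCvΔT with Cv = (3/2)R = 12.5 J/(mol·K).
ΔU = 4.83×12.5×(728−589) = 8370 J.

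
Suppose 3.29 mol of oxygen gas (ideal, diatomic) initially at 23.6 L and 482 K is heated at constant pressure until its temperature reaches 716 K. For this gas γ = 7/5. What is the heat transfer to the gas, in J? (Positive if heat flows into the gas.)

P₁ = nRT₁/V₁ = 3.29×8.314×482/23.6 = 559 kPa.
Isobaric: P stays 559 kPa; V/T = const ⇒ T₂ = 716 K, V₂ = 35.1 L.
W = PΔV = 559×(35.1−23.6) kPa·L = 6400 J.
ΔU = nCvΔT = 3.29×20.8×(716−482) = 16000 J.
Q = ΔU + W = nCpΔT = 22400 J.

22400 J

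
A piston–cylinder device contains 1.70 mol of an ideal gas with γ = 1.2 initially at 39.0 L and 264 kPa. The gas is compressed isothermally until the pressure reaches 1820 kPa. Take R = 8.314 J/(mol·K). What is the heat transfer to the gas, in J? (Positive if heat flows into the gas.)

T₁ = P₁V₁/(nR) = 264×39.0/(1.70×8.314) = 728 K.
Isothermal: T stays 728 K; PV = const ⇒ V₂ = 5.66 L, P₂ = 1820 kPa.
ΔU = 0 (ideal gas, T constant).
W = nRT ln(V₂/V₁) = 1.70×8.314×728×ln(0.145) = -19900 J.
Q = ΔU + W = -19900 J.

-19900 J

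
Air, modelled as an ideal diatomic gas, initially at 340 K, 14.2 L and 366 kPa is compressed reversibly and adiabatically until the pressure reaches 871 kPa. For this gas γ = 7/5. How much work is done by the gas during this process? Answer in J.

-3650 J

n = P₁V₁/(RT₁) = 366×14.2/(8.314×340) = 1.84 mol.
Adiabatic: T₂/T₁ = (P₂/P₁)^((γ−1)/γ) ⇒ T₂ = 340×(2.38)^0.286 = 436 K; V₂ = 7.64 L.
ΔU = nCvΔT = 1.84×20.8×(436−340) = 3650 J.
Q = 0 for an adiabatic process, so W = −ΔU = -3650 J.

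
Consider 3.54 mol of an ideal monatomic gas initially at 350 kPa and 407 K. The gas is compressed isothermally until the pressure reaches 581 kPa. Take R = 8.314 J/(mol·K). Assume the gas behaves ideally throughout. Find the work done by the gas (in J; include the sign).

V₁ = nRT₁/P₁ = 3.54×8.314×407/350 = 34.2 L.
Isothermal: T stays 407 K; PV = const ⇒ V₂ = 20.6 L, P₂ = 581 kPa.
W = nRT ln(V₂/V₁) = 3.54×8.314×407×ln(0.602) = -6070 J.

-6070 J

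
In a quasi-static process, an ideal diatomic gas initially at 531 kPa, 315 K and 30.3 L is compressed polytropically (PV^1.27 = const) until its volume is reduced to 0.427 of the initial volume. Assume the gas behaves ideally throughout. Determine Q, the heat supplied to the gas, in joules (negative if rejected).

n = P₁V₁/(RT₁) = 531×30.3/(8.314×315) = 6.14 mol.
Polytropic n=1.27: T₂ = T₁(V₁/V₂)^(n−1) = 315×(2.34)^0.27 = 396 K; P₂ = P₁(V₁/V₂)^n = 1560 kPa.
W = (P₁V₁−P₂V₂)/(n−1) = (531×30.3−1560×12.9)/0.27 = -15400 J.
ΔU = nCvΔT = 6.14×20.8×(396−315) = 10400 J.
Q = ΔU + W = -5000 J.

-5000 J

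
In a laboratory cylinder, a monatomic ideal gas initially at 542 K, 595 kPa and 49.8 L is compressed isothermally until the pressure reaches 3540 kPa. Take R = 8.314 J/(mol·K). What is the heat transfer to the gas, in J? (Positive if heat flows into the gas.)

-52800 J

n = P₁V₁/(RT₁) = 595×49.8/(8.314×542) = 6.58 mol.
Isothermal: T stays 542 K; PV = const ⇒ V₂ = 8.37 L, P₂ = 3540 kPa.
ΔU = 0 (ideal gas, T constant).
W = nRT ln(V₂/V₁) = 6.58×8.314×542×ln(0.168) = -52800 J.
Q = ΔU + W = -52800 J.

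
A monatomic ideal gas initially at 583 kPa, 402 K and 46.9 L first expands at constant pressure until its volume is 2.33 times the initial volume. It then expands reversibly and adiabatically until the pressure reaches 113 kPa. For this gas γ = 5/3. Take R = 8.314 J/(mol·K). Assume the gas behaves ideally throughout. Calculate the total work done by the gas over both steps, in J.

82400 J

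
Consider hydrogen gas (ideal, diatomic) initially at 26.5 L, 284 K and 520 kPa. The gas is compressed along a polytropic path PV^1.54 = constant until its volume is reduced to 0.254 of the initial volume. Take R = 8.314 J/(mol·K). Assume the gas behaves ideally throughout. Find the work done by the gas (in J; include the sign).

n = P₁V₁/(RT₁) = 520×26.5/(8.314×284) = 5.84 mol.
Polytropic n=1.54: T₂ = T₁(V₁/V₂)^(n−1) = 284×(3.94)^0.54 = 595 K; P₂ = P₁(V₁/V₂)^n = 4290 kPa.
W = (P₁V₁−P₂V₂)/(n−1) = (520×26.5−4290×6.73)/0.54 = -28000 J.

-28000 J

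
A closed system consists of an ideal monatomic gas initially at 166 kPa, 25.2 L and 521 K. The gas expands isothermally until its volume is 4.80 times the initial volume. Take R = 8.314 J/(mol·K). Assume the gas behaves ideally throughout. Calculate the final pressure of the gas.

34.6 kPa

Isothermal: T stays 521 K; PV = const ⇒ V₂ = 121 L, P₂ = 34.6 kPa.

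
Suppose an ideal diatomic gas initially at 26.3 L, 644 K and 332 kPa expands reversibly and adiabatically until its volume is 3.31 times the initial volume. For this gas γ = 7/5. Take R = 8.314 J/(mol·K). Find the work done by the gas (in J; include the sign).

n = P₁V₁/(RT₁) = 332×26.3/(8.314×644) = 1.63 mol.
Adiabatic: TV^(γ−1) = const ⇒ T₂ = 644×(0.302)^0.400 = 399 K; PV^γ = const ⇒ P₂ = 62.1 kPa.
ΔU = nCvΔT = 1.63×20.8×(399−644) = -8310 J.
Q = 0 for an adiabatic process, so W = −ΔU = 8310 J.

8310 J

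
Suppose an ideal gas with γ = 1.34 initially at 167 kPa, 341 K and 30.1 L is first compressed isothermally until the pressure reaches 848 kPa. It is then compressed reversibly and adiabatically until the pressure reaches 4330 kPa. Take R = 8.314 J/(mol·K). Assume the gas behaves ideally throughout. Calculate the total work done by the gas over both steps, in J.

-15700 J

n = P₁V₁/(RT₁) = 167×30.1/(8.314×341) = 1.77 mol.
Step 1 — Isothermal: T stays 341 K; PV = const ⇒ V₂ = 5.93 L, P₂ = 848 kPa.
ΔU = 0 (ideal gas, T constant).
W = nRT ln(V₂/V₁) = 1.77×8.314×341×ln(0.197) = -8170 J.
Q = ΔU + W = -8170 J.
State after step 1: P = 848 kPa, V = 5.93 L, T = 341 K.
Step 2 — Adiabatic: T₂/T₁ = (P₂/P₁)^((γ−1)/γ) ⇒ T₂ = 341×(5.11)^0.254 = 516 K; V₂ = 1.76 L.
ΔU = nCvΔT = 1.77×24.5×(516−341) = 7580 J.
Q = 0 for an adiabatic process, so W = −ΔU = -7580 J.
Net over both steps: W = -15700 J, Q = -8170 J, ΔU = 7580 J.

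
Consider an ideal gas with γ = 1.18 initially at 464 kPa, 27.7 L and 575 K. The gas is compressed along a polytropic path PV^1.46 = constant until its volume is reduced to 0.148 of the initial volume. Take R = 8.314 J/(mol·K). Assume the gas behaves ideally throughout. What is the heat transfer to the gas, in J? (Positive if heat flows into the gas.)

n = P₁V₁/(RT₁) = 464×27.7/(8.314×575) = 2.69 mol.
Polytropic n=1.46: T₂ = T₁(V₁/V₂)^(n−1) = 575×(6.76)^0.46 = 1380 K; P₂ = P₁(V₁/V₂)^n = 7550 kPa.
W = (P₁V₁−P₂V₂)/(n−1) = (464×27.7−7550×4.10)/0.46 = -39300 J.
ΔU = nCvΔT = 2.69×46.2×(1380−575) = 101000 J.
Q = ΔU + W = 61200 J.

61200 J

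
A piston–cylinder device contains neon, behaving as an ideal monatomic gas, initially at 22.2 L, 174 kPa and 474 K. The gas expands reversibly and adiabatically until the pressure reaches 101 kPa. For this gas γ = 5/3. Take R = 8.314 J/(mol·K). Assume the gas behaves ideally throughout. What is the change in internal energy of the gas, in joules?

n = P₁V₁/(RT₁) = 174×22.2/(8.314×474) = 0.980 mol.
Adiabatic: T₂/T₁ = (P₂/P₁)^((γ−1)/γ) ⇒ T₂ = 474×(0.580)^0.400 = 381 K; V₂ = 30.8 L.
For an ideal gas ΔU = nCvΔT with Cv = (3/2)R = 12.5 J/(mol·K).
ΔU = 0.980×12.5×(381−474) = -1130 J.

-1130 J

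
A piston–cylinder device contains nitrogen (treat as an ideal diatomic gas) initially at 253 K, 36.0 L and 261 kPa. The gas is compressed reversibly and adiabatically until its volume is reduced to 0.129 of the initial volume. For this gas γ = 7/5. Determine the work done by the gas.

n = P₁V₁/(RT₁) = 261×36.0/(8.314×253) = 4.47 mol.
Adiabatic: TV^(γ−1) = const ⇒ T₂ = 253×(7.75)^0.400 = 574 K; PV^γ = const ⇒ P₂ = 4590 kPa.
ΔU = nCvΔT = 4.47×20.8×(574−253) = 29800 J.
Q = 0 for an adiabatic process, so W = −ΔU = -29800 J.

-29800 J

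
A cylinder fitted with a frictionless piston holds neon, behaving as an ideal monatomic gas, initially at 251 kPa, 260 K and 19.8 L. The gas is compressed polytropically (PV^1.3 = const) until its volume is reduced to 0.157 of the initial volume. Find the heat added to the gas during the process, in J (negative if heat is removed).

n = P₁V₁/(RT₁) = 251×19.8/(8.314×260) = 2.30 mol.
Polytropic n=1.3: T₂ = T₁(V₁/V₂)^(n−1) = 260×(6.37)^0.30 = 453 K; P₂ = P₁(V₁/V₂)^n = 2790 kPa.
W = (P₁V₁−P₂V₂)/(n−1) = (251×19.8−2790×3.11)/0.30 = -12300 J.
ΔU = nCvΔT = 2.30×12.5×(453−260) = 5540 J.
Q = ΔU + W = -6770 J.

-6770 J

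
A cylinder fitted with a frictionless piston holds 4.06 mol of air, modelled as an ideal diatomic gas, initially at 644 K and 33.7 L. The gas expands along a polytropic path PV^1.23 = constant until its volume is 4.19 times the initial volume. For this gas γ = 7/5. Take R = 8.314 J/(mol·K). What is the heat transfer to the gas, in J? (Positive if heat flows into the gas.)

11300 J

P₁ = nRT₁/V₁ = 4.06×8.314×644/33.7 = 645 kPa.
Polytropic n=1.23: T₂ = T₁(V₁/V₂)^(n−1) = 644×(0.239)^0.23 = 463 K; P₂ = P₁(V₁/V₂)^n = 111 kPa.
W = (P₁V₁−P₂V₂)/(n−1) = (645×33.7−111×141)/0.23 = 26500 J.
ΔU = nCvΔT = 4.06×20.8×(463−644) = -15300 J.
Q = ΔU + W = 11300 J.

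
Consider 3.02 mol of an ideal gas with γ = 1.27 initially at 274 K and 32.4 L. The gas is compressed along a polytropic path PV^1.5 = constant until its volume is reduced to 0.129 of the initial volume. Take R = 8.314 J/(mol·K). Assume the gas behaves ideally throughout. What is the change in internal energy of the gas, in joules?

P₁ = nRT₁/V₁ = 3.02×8.314×274/32.4 = 212 kPa.
Polytropic n=1.5: T₂ = T₁(V₁/V₂)^(n−1) = 274×(7.75)^0.50 = 763 K; P₂ = P₁(V₁/V₂)^n = 4580 kPa.
For an ideal gas ΔU = nCvΔT with Cv = R/(γ−1) = 30.8 J/(mol·K).
ΔU = 3.02×30.8×(763−274) = 45500 J.

45500 J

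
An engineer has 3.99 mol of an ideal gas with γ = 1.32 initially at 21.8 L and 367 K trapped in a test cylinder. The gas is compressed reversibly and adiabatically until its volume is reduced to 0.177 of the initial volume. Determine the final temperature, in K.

P₁ = nRT₁/V₁ = 3.99×8.314×367/21.8 = 558 kPa.
Adiabatic: TV^(γ−1) = const ⇒ T₂ = 367×(5.65)^0.320 = 639 K; PV^γ = const ⇒ P₂ = 5490 kPa.

639 K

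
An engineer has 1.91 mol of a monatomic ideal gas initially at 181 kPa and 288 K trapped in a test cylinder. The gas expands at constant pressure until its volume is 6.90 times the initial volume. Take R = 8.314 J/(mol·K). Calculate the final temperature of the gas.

1990 K

V₁ = nRT₁/P₁ = 1.91×8.314×288/181 = 25.3 L.
Isobaric: P stays 181 kPa; V/T = const ⇒ T₂ = 1990 K, V₂ = 174 L.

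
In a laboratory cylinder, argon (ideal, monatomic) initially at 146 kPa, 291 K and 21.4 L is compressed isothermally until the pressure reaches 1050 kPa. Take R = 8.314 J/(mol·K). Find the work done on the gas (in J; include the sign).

6160 J

n = P₁V₁/(RT₁) = 146×21.4/(8.314×291) = 1.29 mol.
Isothermal: T stays 291 K; PV = const ⇒ V₂ = 2.98 L, P₂ = 1050 kPa.
W = nRT ln(V₂/V₁) = 1.29×8.314×291×ln(0.139) = -6160 J.
Work done on the gas = −W_by = 6160 J.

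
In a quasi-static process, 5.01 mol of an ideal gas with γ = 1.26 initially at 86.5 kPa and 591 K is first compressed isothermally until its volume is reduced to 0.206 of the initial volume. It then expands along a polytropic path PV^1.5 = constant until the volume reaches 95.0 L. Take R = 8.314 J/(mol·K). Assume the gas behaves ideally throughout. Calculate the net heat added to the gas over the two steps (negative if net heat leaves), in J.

-48600 J

V₁ = nRT₁/P₁ = 5.01×8.314×591/86.5 = 285 L.
Step 1 — Isothermal: T stays 591 K; PV = const ⇒ V₂ = 58.6 L, P₂ = 420 kPa.
ΔU = 0 (ideal gas, T constant).
W = nRT ln(V₂/V₁) = 5.01×8.314×591×ln(0.206) = -38900 J.
Q = ΔU + W = -38900 J.
State after step 1: P = 420 kPa, V = 58.6 L, T = 591 K.
Step 2 — Polytropic n=1.5: T₂ = T₁(V₁/V₂)^(n−1) = 591×(0.617)^0.50 = 464 K; P₂ = P₁(V₁/V₂)^n = 204 kPa.
W = (P₁V₁−P₂V₂)/(n−1) = (420×58.6−204×95.0)/0.50 = 10600 J.
ΔU = nCvΔT = 5.01×32.0×(464−591) = -20300 J.
Q = ΔU + W = -9750 J.
Net over both steps: W = -28300 J, Q = -48600 J, ΔU = -20300 J.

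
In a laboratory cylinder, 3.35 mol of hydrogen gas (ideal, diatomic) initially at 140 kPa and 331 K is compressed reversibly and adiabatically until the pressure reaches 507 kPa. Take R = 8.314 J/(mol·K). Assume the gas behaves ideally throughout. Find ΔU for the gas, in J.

V₁ = nRT₁/P₁ = 3.35×8.314×331/140 = 65.8 L.
Adiabatic: T₂/T₁ = (P₂/P₁)^((γ−1)/γ) ⇒ T₂ = 331×(3.62)^0.286 = 478 K; V₂ = 26.3 L.
For an ideal gas ΔU = nCvΔT with Cv = (5/2)R = 20.8 J/(mol·K).
ΔU = 3.35×20.8×(478−331) = 10200 J.

10200 J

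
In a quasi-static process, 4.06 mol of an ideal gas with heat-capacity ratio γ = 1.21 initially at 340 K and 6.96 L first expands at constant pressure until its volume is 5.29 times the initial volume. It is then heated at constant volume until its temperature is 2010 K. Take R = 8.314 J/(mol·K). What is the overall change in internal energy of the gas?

P₁ = nRT₁/V₁ = 4.06×8.314×340/6.96 = 1650 kPa.
Step 1 — Isobaric: P stays 1650 kPa; V/T = const ⇒ T₂ = 1800 K, V₂ = 36.8 L.
W = PΔV = 1650×(36.8−6.96) kPa·L = 49200 J.
ΔU = nCvΔT = 4.06×39.6×(1800−340) = 234000 J.
Q = ΔU + W = nCpΔT = 284000 J.
State after step 1: P = 1650 kPa, V = 36.8 L, T = 1800 K.
Step 2 — Isochoric: V stays 36.8 L; P/T = const ⇒ T₂ = 2010 K, P₂ = 1840 kPa.
W = 0 (no volume change).
ΔU = nCvΔT = 4.06×39.6×(2010−1800) = 34000 J.
Q = ΔU = 34000 J.
Net over both steps: W = 49200 J, Q = 318000 J, ΔU = 268000 J.

268000 J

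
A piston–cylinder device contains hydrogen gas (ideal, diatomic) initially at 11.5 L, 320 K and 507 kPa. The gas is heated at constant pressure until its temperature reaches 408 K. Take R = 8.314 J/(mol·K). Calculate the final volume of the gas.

14.7 L

Isobaric: P stays 507 kPa; V/T = const ⇒ T₂ = 408 K, V₂ = 14.7 L.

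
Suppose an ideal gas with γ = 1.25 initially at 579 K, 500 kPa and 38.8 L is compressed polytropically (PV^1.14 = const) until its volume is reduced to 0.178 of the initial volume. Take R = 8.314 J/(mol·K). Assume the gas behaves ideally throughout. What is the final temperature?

737 K

Polytropic n=1.14: T₂ = T₁(V₁/V₂)^(n−1) = 579×(5.62)^0.14 = 737 K; P₂ = P₁(V₁/V₂)^n = 3580 kPa.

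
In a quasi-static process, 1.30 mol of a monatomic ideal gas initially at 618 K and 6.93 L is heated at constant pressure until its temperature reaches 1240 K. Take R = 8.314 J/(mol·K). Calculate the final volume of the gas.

P₁ = nRT₁/V₁ = 1.30×8.314×618/6.93 = 964 kPa.
Isobaric: P stays 964 kPa; V/T = const ⇒ T₂ = 1240 K, V₂ = 13.9 L.

13.9 L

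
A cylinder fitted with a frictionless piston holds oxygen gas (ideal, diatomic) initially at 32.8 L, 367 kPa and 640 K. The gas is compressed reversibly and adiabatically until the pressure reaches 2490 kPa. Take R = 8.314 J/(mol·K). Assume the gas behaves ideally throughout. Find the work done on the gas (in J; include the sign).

21900 J

n = P₁V₁/(RT₁) = 367×32.8/(8.314×640) = 2.26 mol.
Adiabatic: T₂/T₁ = (P₂/P₁)^((γ−1)/γ) ⇒ T₂ = 640×(6.78)^0.286 = 1110 K; V₂ = 8.35 L.
ΔU = nCvΔT = 2.26×20.8×(1110−640) = 21900 J.
Q = 0 for an adiabatic process, so W = −ΔU = -21900 J.
Work done on the gas = −W_by = 21900 J.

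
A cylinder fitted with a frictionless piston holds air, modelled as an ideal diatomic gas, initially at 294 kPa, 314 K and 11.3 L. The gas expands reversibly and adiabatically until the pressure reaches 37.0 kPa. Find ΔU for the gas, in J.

-3710 J

n = P₁V₁/(RT₁) = 294×11.3/(8.314×314) = 1.27 mol.
Adiabatic: T₂/T₁ = (P₂/P₁)^((γ−1)/γ) ⇒ T₂ = 314×(0.126)^0.286 = 174 K; V₂ = 49.7 L.
For an ideal gas ΔU = nCvΔT with Cv = (5/2)R = 20.8 J/(mol·K).
ΔU = 1.27×20.8×(174−314) = -3710 J.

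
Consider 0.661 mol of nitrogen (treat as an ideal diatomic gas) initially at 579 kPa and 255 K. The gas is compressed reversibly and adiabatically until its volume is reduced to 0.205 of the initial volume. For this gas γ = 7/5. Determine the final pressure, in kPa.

V₁ = nRT₁/P₁ = 0.661×8.314×255/579 = 2.42 L.
Adiabatic: TV^(γ−1) = const ⇒ T₂ = 255×(4.88)^0.400 = 481 K; PV^γ = const ⇒ P₂ = 5320 kPa.

5320 kPa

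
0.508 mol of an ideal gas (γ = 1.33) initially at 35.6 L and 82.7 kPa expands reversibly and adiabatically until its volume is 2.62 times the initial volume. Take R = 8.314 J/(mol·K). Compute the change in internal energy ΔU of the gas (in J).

T₁ = P₁V₁/(nR) = 82.7×35.6/(0.508×8.314) = 697 K.
Adiabatic: TV^(γ−1) = const ⇒ T₂ = 697×(0.382)^0.330 = 507 K; PV^γ = const ⇒ P₂ = 23.0 kPa.
For an ideal gas ΔU = nCvΔT with Cv = R/(γ−1) = 25.2 J/(mol·K).
ΔU = 0.508×25.2×(507−697) = -2430 J.

-2430 J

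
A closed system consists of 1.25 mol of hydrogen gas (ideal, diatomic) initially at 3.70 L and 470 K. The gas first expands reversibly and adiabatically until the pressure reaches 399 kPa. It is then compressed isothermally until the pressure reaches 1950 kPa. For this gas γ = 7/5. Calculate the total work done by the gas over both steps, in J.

P₁ = nRT₁/V₁ = 1.25×8.314×470/3.70 = 1320 kPa.
Step 1 — Adiabatic: T₂/T₁ = (P₂/P₁)^((γ−1)/γ) ⇒ T₂ = 470×(0.302)^0.286 = 334 K; V₂ = 8.70 L.
ΔU = nCvΔT = 1.25×20.8×(334−470) = -3540 J.
Q = 0 for an adiabatic process, so W = −ΔU = 3540 J.
State after step 1: P = 399 kPa, V = 8.70 L, T = 334 K.
Step 2 — Isothermal: T stays 334 K; PV = const ⇒ V₂ = 1.78 L, P₂ = 1950 kPa.
ΔU = 0 (ideal gas, T constant).
W = nRT ln(V₂/V₁) = 1.25×8.314×334×ln(0.205) = -5510 J.
Q = ΔU + W = -5510 J.
Net over both steps: W = -1970 J, Q = -5510 J, ΔU = -3540 J.

-1970 J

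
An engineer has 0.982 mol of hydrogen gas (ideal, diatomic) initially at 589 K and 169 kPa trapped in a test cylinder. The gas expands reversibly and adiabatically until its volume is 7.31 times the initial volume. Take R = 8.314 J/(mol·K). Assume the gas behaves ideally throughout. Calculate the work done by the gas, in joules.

6600 J

V₁ = nRT₁/P₁ = 0.982×8.314×589/169 = 28.5 L.
Adiabatic: TV^(γ−1) = const ⇒ T₂ = 589×(0.137)^0.400 = 266 K; PV^γ = const ⇒ P₂ = 10.4 kPa.
ΔU = nCvΔT = 0.982×20.8×(266−589) = -6600 J.
Q = 0 for an adiabatic process, so W = −ΔU = 6600 J.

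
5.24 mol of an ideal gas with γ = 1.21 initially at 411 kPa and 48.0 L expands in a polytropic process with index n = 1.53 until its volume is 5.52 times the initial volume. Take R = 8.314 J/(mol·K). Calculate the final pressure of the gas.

30.1 kPa

T₁ = P₁V₁/(nR) = 411×48.0/(5.24×8.314) = 453 K.
Polytropic n=1.53: T₂ = T₁(V₁/V₂)^(n−1) = 453×(0.181)^0.53 = 183 K; P₂ = P₁(V₁/V₂)^n = 30.1 kPa.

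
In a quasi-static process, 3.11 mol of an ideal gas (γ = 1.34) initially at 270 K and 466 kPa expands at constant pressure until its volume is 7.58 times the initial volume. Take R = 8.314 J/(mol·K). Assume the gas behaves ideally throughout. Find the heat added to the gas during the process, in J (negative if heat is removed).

181000 J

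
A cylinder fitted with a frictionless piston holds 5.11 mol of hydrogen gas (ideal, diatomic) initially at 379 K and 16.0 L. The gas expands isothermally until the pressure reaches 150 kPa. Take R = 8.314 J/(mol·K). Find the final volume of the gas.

P₁ = nRT₁/V₁ = 5.11×8.314×379/16.0 = 1010 kPa.
Isothermal: T stays 379 K; PV = const ⇒ V₂ = 107 L, P₂ = 150 kPa.

107 L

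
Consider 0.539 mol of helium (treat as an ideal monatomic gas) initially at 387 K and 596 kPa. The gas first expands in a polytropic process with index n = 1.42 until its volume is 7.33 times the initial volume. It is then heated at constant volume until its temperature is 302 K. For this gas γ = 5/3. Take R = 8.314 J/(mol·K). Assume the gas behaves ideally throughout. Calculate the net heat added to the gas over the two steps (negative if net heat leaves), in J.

V₁ = nRT₁/P₁ = 0.539×8.314×387/596 = 2.91 L.
Step 1 — Polytropic n=1.42: T₂ = T₁(V₁/V₂)^(n−1) = 387×(0.136)^0.42 = 168 K; P₂ = P₁(V₁/V₂)^n = 35.2 kPa.
W = (P₁V₁−P₂V₂)/(n−1) = (596×2.91−35.2×21.3)/0.42 = 2340 J.
ΔU = nCvΔT = 0.539×12.5×(168−387) = -1470 J.
Q = ΔU + W = 866 J.
State after step 1: P = 35.2 kPa, V = 21.3 L, T = 168 K.
Step 2 — Isochoric: V stays 21.3 L; P/T = const ⇒ T₂ = 302 K, P₂ = 63.5 kPa.
W = 0 (no volume change).
ΔU = nCvΔT = 0.539×12.5×(302−168) = 903 J.
Q = ΔU = 903 J.
Net over both steps: W = 2340 J, Q = 1770 J, ΔU = -571 J.

1770 J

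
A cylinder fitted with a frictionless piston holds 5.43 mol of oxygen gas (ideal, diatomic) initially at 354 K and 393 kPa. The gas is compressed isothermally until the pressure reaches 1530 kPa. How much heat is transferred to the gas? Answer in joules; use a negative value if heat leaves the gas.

V₁ = nRT₁/P₁ = 5.43×8.314×354/393 = 40.7 L.
Isothermal: T stays 354 K; PV = const ⇒ V₂ = 10.4 L, P₂ = 1530 kPa.
ΔU = 0 (ideal gas, T constant).
W = nRT ln(V₂/V₁) = 5.43×8.314×354×ln(0.257) = -21700 J.
Q = ΔU + W = -21700 J.

-21700 J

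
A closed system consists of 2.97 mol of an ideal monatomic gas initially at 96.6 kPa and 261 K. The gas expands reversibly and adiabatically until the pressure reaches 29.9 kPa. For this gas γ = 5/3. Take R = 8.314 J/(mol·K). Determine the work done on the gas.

-3620 J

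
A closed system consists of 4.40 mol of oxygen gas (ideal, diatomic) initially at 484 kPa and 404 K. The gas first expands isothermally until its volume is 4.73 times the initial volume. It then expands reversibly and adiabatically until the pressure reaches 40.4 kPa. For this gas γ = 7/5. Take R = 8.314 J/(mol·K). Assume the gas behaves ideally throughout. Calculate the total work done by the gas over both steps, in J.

31600 J

V₁ = nRT₁/P₁ = 4.40×8.314×404/484 = 30.5 L.
Step 1 — Isothermal: T stays 404 K; PV = const ⇒ V₂ = 144 L, P₂ = 102 kPa.
ΔU = 0 (ideal gas, T constant).
W = nRT ln(V₂/V₁) = 4.40×8.314×404×ln(4.73) = 23000 J.
Q = ΔU + W = 23000 J.
State after step 1: P = 102 kPa, V = 144 L, T = 404 K.
Step 2 — Adiabatic: T₂/T₁ = (P₂/P₁)^((γ−1)/γ) ⇒ T₂ = 404×(0.395)^0.286 = 310 K; V₂ = 281 L.
ΔU = nCvΔT = 4.40×20.8×(310−404) = -8620 J.
Q = 0 for an adiabatic process, so W = −ΔU = 8620 J.
Net over both steps: W = 31600 J, Q = 23000 J, ΔU = -8620 J.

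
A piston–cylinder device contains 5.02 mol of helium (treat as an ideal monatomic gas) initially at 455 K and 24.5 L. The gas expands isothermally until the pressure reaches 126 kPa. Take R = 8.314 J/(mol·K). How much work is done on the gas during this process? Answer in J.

P₁ = nRT₁/V₁ = 5.02×8.314×455/24.5 = 775 kPa.
Isothermal: T stays 455 K; PV = const ⇒ V₂ = 151 L, P₂ = 126 kPa.
W = nRT ln(V₂/V₁) = 5.02×8.314×455×ln(6.15) = 34500 J.
Work done on the gas = −W_by = -34500 J.

-34500 J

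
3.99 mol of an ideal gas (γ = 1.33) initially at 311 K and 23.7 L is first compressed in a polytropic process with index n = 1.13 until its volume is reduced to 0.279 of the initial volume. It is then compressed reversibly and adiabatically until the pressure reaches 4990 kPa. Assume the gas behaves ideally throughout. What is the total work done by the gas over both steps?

-24700 J

P₁ = nRT₁/V₁ = 3.99×8.314×311/23.7 = 435 kPa.
Step 1 — Polytropic n=1.13: T₂ = T₁(V₁/V₂)^(n−1) = 311×(3.58)^0.13 = 367 K; P₂ = P₁(V₁/V₂)^n = 1840 kPa.
W = (P₁V₁−P₂V₂)/(n−1) = (435×23.7−1840×6.61)/0.13 = -14300 J.
ΔU = nCvΔT = 3.99×25.2×(367−311) = 5640 J.
Q = ΔU + W = -8680 J.
State after step 1: P = 1840 kPa, V = 6.61 L, T = 367 K.
Step 2 — Adiabatic: T₂/T₁ = (P₂/P₁)^((γ−1)/γ) ⇒ T₂ = 367×(2.71)^0.248 = 470 K; V₂ = 3.13 L.
ΔU = nCvΔT = 3.99×25.2×(470−367) = 10400 J.
Q = 0 for an adiabatic process, so W = −ΔU = -10400 J.
Net over both steps: W = -24700 J, Q = -8680 J, ΔU = 16000 J.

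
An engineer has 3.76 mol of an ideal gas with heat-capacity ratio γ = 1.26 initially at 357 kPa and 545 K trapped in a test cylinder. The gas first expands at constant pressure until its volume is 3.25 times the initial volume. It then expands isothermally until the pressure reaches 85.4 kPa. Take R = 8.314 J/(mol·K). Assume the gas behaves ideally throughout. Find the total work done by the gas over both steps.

118000 J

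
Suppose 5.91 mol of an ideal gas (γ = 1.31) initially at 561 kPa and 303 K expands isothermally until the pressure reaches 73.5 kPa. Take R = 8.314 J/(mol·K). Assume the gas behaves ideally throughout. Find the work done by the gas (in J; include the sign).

30300 J

V₁ = nRT₁/P₁ = 5.91×8.314×303/561 = 26.5 L.
Isothermal: T stays 303 K; PV = const ⇒ V₂ = 203 L, P₂ = 73.5 kPa.
W = nRT ln(V₂/V₁) = 5.91×8.314×303×ln(7.63) = 30300 J.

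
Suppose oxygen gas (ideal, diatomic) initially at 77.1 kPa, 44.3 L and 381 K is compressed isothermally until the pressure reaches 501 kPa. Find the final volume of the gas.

6.82 L

Isothermal: T stays 381 K; PV = const ⇒ V₂ = 6.82 L, P₂ = 501 kPa.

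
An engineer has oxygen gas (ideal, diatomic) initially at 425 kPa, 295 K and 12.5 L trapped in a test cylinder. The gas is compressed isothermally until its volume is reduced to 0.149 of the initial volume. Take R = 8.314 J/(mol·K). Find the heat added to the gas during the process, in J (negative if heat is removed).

-10100 J

n = P₁V₁/(RT₁) = 425×12.5/(8.314×295) = 2.17 mol.
Isothermal: T stays 295 K; PV = const ⇒ V₂ = 1.86 L, P₂ = 2850 kPa.
ΔU = 0 (ideal gas, T constant).
W = nRT ln(V₂/V₁) = 2.17×8.314×295×ln(0.149) = -10100 J.
Q = ΔU + W = -10100 J.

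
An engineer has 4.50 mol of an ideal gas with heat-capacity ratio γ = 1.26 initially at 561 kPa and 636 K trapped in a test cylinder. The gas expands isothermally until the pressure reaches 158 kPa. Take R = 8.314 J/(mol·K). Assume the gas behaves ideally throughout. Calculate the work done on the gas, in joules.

-30200 J

V₁ = nRT₁/P₁ = 4.50×8.314×636/561 = 42.4 L.
Isothermal: T stays 636 K; PV = const ⇒ V₂ = 151 L, P₂ = 158 kPa.
W = nRT ln(V₂/V₁) = 4.50×8.314×636×ln(3.55) = 30200 J.
Work done on the gas = −W_by = -30200 J.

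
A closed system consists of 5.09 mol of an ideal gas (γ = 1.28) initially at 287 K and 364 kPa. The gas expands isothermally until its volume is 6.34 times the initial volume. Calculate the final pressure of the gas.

57.4 kPa

V₁ = nRT₁/P₁ = 5.09×8.314×287/364 = 33.4 L.
Isothermal: T stays 287 K; PV = const ⇒ V₂ = 212 L, P₂ = 57.4 kPa.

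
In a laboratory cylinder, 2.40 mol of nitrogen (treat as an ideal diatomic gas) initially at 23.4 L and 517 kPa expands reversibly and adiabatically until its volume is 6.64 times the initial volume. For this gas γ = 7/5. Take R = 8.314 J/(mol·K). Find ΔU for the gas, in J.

T₁ = P₁V₁/(nR) = 517×23.4/(2.40×8.314) = 606 K.
Adiabatic: TV^(γ−1) = const ⇒ T₂ = 606×(0.151)^0.400 = 284 K; PV^γ = const ⇒ P₂ = 36.5 kPa.
For an ideal gas ΔU = nCvΔT with Cv = (5/2)R = 20.8 J/(mol·K).
ΔU = 2.40×20.8×(284−606) = -16100 J.

-16100 J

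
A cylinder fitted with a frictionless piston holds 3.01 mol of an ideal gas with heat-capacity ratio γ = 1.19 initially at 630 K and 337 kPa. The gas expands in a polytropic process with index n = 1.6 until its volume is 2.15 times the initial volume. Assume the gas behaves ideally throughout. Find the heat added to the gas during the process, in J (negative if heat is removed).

-20900 J

V₁ = nRT₁/P₁ = 3.01×8.314×630/337 = 46.8 L.
Polytropic n=1.6: T₂ = T₁(V₁/V₂)^(n−1) = 630×(0.465)^0.60 = 398 K; P₂ = P₁(V₁/V₂)^n = 99.0 kPa.
W = (P₁V₁−P₂V₂)/(n−1) = (337×46.8−99.0×101)/0.60 = 9680 J.
ΔU = nCvΔT = 3.01×43.8×(398−630) = -30600 J.
Q = ΔU + W = -20900 J.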